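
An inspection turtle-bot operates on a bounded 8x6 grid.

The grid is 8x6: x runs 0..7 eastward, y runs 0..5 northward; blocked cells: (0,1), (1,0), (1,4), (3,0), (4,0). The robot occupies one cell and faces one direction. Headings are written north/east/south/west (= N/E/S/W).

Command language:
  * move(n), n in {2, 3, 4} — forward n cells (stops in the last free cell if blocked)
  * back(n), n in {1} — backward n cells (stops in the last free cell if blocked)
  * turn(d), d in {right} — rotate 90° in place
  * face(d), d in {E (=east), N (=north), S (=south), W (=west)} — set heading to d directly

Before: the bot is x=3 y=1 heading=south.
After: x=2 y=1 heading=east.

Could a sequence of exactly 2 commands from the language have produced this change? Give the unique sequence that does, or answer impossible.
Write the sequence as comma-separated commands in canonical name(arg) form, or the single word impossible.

key: position moved to (2,1) AND the heading swung to E — translation plus rotation needed
initial: x=3 y=1 heading=south
1. face(E) → x=3 y=1 heading=east
2. back(1) → x=2 y=1 heading=east
no rival 2-sequence matches.

face(E), back(1)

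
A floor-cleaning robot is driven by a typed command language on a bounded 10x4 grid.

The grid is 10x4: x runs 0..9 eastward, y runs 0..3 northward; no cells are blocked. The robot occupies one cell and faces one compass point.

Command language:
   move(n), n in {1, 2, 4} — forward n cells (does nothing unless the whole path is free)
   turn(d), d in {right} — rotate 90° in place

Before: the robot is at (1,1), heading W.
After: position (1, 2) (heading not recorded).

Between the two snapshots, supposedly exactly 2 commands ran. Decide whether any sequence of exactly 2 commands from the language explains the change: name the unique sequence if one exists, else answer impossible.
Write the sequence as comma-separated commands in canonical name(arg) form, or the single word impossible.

turn(right), move(1)

key: running move(1) before turn(right) would end elsewhere — order is forced
begin: at (1,1), heading W
1. turn(right) → at (1,1), heading N
2. move(1) → at (1,2), heading N
all 16 alternatives checked — unique.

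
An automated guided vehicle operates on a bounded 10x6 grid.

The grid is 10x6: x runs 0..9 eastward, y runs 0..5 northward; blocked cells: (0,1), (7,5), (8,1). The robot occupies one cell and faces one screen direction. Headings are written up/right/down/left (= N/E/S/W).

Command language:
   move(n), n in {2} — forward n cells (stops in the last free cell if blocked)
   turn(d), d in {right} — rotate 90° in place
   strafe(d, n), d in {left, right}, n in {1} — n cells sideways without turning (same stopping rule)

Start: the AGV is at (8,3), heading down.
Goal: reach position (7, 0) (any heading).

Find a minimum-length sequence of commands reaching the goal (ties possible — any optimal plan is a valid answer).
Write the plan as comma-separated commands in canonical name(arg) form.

t0: at (8,3), heading down
[1] after move(2): at (8,2), heading down
[2] after strafe(right, 1): at (7,2), heading down
[3] after move(2): at (7,0), heading down
minimal: 3 command(s), checked below 3.

move(2), strafe(right, 1), move(2)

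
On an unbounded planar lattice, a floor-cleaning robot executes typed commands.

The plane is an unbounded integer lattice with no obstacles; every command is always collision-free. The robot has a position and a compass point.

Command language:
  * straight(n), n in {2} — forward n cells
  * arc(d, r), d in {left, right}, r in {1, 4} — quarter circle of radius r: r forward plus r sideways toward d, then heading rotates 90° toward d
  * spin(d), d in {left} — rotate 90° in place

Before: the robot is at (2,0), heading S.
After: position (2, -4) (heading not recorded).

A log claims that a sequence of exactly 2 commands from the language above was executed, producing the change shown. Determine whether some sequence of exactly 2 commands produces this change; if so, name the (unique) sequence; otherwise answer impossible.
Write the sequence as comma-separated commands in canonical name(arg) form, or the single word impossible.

start: at (2,0), heading S
step 1 (straight(2)): at (2,-2), heading S
step 2 (straight(2)): at (2,-4), heading S
uniquely the one of 36 2-step routes that fits.

straight(2), straight(2)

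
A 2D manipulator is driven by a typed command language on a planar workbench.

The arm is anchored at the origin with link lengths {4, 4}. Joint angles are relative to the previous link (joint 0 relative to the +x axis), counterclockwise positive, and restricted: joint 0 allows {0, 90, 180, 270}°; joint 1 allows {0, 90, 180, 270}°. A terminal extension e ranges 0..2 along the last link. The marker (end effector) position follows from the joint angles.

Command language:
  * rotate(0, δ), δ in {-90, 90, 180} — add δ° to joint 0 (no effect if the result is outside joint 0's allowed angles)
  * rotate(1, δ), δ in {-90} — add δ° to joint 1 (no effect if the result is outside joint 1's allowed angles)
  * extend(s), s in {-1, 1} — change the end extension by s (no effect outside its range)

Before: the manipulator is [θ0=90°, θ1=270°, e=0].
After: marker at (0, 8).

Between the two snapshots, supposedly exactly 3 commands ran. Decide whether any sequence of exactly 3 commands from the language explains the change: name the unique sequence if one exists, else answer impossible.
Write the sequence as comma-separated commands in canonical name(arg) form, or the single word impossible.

t0: [θ0=90°, θ1=270°, e=0]
[1] after rotate(1, -90): [θ0=90°, θ1=180°, e=0]
[2] after rotate(1, -90): [θ0=90°, θ1=90°, e=0]
[3] after rotate(1, -90): [θ0=90°, θ1=0°, e=0]
no rival 3-sequence matches.

rotate(1, -90), rotate(1, -90), rotate(1, -90)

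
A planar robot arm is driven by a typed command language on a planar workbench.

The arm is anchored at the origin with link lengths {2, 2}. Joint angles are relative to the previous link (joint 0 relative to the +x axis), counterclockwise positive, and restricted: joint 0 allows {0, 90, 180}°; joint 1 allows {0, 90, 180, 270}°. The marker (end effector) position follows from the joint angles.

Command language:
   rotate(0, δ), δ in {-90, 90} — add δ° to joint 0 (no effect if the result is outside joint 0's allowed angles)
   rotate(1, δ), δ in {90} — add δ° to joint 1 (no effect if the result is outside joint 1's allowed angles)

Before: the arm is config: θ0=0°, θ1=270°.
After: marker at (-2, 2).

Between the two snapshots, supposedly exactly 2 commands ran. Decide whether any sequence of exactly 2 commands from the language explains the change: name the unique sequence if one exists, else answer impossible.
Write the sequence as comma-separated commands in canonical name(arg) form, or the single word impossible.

t0: config: θ0=0°, θ1=270°
step 1 (rotate(0, 90)): config: θ0=90°, θ1=270°
step 2 (rotate(0, 90)): config: θ0=180°, θ1=270°
no rival 2-sequence matches.

rotate(0, 90), rotate(0, 90)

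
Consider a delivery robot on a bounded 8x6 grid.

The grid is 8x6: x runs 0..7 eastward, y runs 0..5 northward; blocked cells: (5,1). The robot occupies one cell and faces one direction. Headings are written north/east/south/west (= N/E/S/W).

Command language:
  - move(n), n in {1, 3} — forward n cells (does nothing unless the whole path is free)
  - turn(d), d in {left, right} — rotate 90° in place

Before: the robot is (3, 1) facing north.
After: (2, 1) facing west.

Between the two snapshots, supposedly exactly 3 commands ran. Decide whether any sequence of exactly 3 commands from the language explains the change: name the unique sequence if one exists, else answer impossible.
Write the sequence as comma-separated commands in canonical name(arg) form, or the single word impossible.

turn(left), move(1), move(3)

key: running move(3) before turn(left) would end elsewhere — order is forced
t0: (3, 1) facing north
step 1 (turn(left)): (3, 1) facing west
step 2 (move(1)): (2, 1) facing west
step 3 (move(3)): (2, 1) facing west
no rival 3-sequence matches.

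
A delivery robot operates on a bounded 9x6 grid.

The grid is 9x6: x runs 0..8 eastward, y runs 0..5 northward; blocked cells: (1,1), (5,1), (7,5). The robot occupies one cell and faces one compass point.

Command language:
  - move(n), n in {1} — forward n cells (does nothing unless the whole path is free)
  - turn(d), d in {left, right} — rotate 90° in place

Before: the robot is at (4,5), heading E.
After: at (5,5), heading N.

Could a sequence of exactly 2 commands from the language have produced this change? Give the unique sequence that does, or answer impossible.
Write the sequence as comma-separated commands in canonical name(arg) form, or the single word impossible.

key: order matters: swapping move(1) and turn(left) lands elsewhere
start: at (4,5), heading E
step 1 (move(1)): at (5,5), heading E
step 2 (turn(left)): at (5,5), heading N
no rival 2-sequence matches.

move(1), turn(left)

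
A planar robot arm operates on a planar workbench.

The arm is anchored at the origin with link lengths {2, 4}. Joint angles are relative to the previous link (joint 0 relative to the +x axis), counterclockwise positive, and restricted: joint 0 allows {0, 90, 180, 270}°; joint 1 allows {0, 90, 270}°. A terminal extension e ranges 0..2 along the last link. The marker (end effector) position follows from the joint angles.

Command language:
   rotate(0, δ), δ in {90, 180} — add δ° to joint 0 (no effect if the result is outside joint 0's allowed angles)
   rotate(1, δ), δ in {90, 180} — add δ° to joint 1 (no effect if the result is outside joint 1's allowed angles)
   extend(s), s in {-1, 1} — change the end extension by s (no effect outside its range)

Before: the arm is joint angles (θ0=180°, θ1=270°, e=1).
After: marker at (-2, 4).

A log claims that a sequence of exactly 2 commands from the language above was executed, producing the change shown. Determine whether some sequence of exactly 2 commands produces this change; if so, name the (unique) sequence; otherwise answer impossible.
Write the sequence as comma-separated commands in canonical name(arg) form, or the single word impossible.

begin: joint angles (θ0=180°, θ1=270°, e=1)
[1] after extend(-1): joint angles (θ0=180°, θ1=270°, e=0)
[2] after extend(-1): joint angles (θ0=180°, θ1=270°, e=0)
uniquely the one of 36 2-step routes that fits.

extend(-1), extend(-1)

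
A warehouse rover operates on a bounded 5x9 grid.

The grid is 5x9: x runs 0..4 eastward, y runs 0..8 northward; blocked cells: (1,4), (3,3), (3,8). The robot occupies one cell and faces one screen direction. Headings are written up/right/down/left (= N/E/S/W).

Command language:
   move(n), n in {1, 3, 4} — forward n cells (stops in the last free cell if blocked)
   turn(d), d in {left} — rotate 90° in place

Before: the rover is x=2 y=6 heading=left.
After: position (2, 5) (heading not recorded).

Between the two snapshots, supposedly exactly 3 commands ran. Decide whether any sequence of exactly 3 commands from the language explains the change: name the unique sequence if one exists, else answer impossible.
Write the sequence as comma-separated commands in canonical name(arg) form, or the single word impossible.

start: x=2 y=6 heading=left
step 1 (turn(left)): x=2 y=6 heading=down
step 2 (move(1)): x=2 y=5 heading=down
step 3 (turn(left)): x=2 y=5 heading=right
no rival 3-sequence matches.

turn(left), move(1), turn(left)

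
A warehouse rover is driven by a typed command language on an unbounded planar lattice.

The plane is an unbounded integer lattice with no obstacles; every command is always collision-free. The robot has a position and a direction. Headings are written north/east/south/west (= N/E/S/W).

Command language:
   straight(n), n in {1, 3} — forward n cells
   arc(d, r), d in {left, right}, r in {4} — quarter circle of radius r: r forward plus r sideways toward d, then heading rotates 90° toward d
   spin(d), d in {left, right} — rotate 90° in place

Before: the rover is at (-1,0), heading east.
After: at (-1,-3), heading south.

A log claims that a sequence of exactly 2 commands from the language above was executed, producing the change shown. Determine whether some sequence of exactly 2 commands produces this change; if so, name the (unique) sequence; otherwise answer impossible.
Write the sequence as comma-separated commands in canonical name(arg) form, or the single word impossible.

key: running straight(3) before spin(right) would end elsewhere — order is forced
start: at (-1,0), heading east
[1] after spin(right): at (-1,0), heading south
[2] after straight(3): at (-1,-3), heading south
all 36 alternatives checked — unique.

spin(right), straight(3)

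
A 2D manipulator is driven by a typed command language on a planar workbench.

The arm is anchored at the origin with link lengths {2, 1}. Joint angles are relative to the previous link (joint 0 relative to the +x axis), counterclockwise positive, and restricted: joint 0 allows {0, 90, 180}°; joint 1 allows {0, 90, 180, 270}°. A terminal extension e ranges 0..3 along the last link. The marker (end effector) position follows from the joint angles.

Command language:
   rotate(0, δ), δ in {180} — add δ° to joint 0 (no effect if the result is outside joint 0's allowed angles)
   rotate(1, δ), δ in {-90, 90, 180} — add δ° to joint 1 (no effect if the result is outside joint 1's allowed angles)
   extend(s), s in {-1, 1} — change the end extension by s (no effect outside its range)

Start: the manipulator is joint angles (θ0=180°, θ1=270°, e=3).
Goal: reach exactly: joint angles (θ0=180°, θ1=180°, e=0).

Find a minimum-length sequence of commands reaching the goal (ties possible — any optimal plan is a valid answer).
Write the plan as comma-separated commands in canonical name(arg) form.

rotate(1, -90), extend(-1), extend(-1), extend(-1)

start: joint angles (θ0=180°, θ1=270°, e=3)
t=1 rotate(1, -90) ⇒ joint angles (θ0=180°, θ1=180°, e=3)
t=2 extend(-1) ⇒ joint angles (θ0=180°, θ1=180°, e=2)
t=3 extend(-1) ⇒ joint angles (θ0=180°, θ1=180°, e=1)
t=4 extend(-1) ⇒ joint angles (θ0=180°, θ1=180°, e=0)
shorter routes all fall short; 4 is best.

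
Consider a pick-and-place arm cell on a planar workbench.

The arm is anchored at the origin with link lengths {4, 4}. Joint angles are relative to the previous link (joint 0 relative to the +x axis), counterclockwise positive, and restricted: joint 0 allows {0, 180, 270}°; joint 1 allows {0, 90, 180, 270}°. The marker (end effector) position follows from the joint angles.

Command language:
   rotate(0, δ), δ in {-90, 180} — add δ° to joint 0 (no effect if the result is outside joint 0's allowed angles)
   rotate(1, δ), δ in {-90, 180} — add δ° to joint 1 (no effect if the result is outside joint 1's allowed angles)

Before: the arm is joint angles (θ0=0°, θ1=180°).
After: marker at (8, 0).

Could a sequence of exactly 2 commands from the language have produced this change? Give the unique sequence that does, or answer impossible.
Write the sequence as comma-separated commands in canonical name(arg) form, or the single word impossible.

t0: joint angles (θ0=0°, θ1=180°)
[1] after rotate(1, -90): joint angles (θ0=0°, θ1=90°)
[2] after rotate(1, -90): joint angles (θ0=0°, θ1=0°)
uniquely the one of 16 2-step routes that fits.

rotate(1, -90), rotate(1, -90)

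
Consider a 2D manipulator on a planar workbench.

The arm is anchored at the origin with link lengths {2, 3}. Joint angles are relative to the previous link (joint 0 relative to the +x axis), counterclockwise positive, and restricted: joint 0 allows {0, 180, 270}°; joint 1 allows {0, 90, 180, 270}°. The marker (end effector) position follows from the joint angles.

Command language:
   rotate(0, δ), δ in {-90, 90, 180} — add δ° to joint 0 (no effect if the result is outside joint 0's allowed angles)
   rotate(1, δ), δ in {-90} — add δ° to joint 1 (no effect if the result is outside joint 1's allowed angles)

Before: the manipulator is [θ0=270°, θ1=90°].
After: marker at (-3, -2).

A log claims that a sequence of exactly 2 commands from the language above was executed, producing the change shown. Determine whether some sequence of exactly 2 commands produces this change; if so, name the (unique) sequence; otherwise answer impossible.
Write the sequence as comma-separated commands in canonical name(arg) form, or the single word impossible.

t0: [θ0=270°, θ1=90°]
1. rotate(1, -90) → [θ0=270°, θ1=0°]
2. rotate(1, -90) → [θ0=270°, θ1=270°]
no other 2-command option fits: unique.

rotate(1, -90), rotate(1, -90)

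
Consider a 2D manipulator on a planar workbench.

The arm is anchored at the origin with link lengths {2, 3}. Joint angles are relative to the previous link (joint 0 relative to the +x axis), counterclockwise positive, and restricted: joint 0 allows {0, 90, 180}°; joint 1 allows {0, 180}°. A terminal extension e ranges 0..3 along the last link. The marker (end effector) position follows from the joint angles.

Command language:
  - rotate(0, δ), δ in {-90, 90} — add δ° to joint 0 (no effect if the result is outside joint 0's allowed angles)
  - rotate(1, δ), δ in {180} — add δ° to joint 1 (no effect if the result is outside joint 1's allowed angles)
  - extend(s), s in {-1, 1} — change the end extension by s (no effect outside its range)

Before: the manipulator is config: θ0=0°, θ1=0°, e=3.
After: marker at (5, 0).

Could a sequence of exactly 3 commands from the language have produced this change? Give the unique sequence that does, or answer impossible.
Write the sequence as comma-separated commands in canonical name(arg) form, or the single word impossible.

extend(-1), extend(-1), extend(-1)

from: config: θ0=0°, θ1=0°, e=3
step 1 (extend(-1)): config: θ0=0°, θ1=0°, e=2
step 2 (extend(-1)): config: θ0=0°, θ1=0°, e=1
step 3 (extend(-1)): config: θ0=0°, θ1=0°, e=0
all 125 alternatives checked — unique.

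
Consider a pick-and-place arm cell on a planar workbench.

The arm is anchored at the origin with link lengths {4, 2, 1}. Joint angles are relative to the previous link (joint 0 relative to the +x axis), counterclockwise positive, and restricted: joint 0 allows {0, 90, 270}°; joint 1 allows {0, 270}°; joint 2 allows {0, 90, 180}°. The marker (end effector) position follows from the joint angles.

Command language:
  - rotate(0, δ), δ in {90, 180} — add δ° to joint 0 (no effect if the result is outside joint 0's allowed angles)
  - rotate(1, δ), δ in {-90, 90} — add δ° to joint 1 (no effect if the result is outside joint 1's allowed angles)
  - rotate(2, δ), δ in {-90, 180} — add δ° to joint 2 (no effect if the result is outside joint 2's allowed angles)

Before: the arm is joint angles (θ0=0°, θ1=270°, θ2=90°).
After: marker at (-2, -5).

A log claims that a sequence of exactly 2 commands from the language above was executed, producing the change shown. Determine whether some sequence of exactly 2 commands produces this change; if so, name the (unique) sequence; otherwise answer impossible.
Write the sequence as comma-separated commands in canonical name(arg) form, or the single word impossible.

rotate(0, 90), rotate(0, 180)

key: order matters: swapping rotate(0, 90) and rotate(0, 180) lands elsewhere
start: joint angles (θ0=0°, θ1=270°, θ2=90°)
step 1 (rotate(0, 90)): joint angles (θ0=90°, θ1=270°, θ2=90°)
step 2 (rotate(0, 180)): joint angles (θ0=270°, θ1=270°, θ2=90°)
no other 2-command option fits: unique.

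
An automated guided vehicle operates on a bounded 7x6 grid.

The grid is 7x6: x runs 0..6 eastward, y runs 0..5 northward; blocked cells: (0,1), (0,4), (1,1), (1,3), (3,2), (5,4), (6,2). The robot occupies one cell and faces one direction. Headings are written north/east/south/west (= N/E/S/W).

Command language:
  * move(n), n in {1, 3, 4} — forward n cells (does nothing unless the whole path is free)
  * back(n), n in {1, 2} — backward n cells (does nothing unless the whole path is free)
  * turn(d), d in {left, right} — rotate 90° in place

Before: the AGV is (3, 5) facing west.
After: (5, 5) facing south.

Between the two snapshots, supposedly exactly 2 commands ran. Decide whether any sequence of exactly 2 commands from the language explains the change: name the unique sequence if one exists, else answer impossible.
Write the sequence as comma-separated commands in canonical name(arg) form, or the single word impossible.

key: cell and facing (now S) both changed — the 2 commands mix motion and turning
initial: (3, 5) facing west
1. back(2) → (5, 5) facing west
2. turn(left) → (5, 5) facing south
all 49 alternatives checked — unique.

back(2), turn(left)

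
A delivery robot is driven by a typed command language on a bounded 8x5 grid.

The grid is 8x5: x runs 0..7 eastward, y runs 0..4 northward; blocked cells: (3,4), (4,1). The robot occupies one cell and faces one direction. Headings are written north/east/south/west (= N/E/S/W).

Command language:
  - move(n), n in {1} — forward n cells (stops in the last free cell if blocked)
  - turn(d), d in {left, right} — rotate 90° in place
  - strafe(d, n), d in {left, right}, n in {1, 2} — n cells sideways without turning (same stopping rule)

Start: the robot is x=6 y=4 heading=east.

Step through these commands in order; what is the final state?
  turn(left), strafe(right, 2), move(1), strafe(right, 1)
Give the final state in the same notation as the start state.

start: x=6 y=4 heading=east
step 1 (turn(left)): x=6 y=4 heading=north
step 2 (strafe(right, 2)): x=7 y=4 heading=north
step 3 (move(1)): x=7 y=4 heading=north
step 4 (strafe(right, 1)): x=7 y=4 heading=north

x=7 y=4 heading=north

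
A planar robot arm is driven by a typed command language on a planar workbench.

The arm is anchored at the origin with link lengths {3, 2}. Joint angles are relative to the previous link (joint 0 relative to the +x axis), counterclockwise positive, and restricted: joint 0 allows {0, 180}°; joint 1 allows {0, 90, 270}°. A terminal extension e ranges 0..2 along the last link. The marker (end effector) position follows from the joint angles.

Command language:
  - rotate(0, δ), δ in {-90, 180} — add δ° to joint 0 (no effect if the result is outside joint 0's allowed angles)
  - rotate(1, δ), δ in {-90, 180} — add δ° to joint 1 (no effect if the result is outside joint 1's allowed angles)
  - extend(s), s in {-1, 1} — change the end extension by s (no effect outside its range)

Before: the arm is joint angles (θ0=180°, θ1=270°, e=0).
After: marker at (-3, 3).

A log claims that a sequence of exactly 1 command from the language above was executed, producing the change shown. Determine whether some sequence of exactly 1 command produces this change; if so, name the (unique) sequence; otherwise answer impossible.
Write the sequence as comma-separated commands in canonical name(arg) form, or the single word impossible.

extend(1)

start: joint angles (θ0=180°, θ1=270°, e=0)
1. extend(1) → joint angles (θ0=180°, θ1=270°, e=1)
all 6 alternatives checked — unique.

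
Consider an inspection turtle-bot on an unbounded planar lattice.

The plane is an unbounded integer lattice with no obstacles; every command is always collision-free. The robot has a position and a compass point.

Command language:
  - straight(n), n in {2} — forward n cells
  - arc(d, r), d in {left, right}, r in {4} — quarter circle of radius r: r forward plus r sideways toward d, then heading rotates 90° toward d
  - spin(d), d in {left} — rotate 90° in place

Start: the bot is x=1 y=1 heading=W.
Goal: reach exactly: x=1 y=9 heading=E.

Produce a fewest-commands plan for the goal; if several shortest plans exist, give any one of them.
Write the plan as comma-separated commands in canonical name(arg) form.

arc(right, 4), arc(right, 4)

start: x=1 y=1 heading=W
step 1 (arc(right, 4)): x=-3 y=5 heading=N
step 2 (arc(right, 4)): x=1 y=9 heading=E
minimal: 2 command(s), checked below 2.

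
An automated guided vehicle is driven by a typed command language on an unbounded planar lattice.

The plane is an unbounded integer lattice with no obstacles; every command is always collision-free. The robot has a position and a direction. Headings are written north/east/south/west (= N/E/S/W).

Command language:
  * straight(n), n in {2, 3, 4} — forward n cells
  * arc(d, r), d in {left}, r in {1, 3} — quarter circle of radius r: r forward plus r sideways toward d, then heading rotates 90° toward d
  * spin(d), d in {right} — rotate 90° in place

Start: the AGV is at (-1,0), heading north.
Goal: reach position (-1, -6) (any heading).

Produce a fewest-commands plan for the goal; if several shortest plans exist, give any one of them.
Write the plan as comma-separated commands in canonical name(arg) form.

spin(right), spin(right), straight(2), straight(4)

initial: at (-1,0), heading north
step 1 (spin(right)): at (-1,0), heading east
step 2 (spin(right)): at (-1,0), heading south
step 3 (straight(2)): at (-1,-2), heading south
step 4 (straight(4)): at (-1,-6), heading south
minimal: 4 command(s), checked below 4.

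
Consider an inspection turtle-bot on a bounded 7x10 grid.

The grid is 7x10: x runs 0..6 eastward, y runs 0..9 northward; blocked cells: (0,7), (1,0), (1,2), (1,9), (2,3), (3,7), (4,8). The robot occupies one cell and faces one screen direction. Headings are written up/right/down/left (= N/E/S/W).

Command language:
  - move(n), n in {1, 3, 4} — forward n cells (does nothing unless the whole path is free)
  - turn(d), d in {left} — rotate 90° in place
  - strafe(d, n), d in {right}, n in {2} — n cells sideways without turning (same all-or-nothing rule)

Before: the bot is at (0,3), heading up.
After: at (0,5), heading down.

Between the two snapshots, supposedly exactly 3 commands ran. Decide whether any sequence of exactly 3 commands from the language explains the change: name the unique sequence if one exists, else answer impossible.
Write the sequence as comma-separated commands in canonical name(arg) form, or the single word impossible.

turn(left), strafe(right, 2), turn(left)

key: position moved to (0,5) AND the heading swung to S — translation plus rotation needed
begin: at (0,3), heading up
[1] after turn(left): at (0,3), heading left
[2] after strafe(right, 2): at (0,5), heading left
[3] after turn(left): at (0,5), heading down
uniquely the one of 125 3-step routes that fits.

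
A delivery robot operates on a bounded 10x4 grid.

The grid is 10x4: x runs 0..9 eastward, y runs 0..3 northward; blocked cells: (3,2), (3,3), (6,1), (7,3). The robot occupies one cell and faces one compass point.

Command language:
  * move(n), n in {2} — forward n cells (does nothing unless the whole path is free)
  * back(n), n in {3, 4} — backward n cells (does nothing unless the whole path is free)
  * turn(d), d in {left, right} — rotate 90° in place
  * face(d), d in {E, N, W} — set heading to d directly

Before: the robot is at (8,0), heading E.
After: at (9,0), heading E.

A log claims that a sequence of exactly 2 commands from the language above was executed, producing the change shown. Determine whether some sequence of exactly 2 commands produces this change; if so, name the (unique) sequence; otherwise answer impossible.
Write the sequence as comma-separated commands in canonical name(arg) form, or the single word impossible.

no 2-step route produces this change.

impossible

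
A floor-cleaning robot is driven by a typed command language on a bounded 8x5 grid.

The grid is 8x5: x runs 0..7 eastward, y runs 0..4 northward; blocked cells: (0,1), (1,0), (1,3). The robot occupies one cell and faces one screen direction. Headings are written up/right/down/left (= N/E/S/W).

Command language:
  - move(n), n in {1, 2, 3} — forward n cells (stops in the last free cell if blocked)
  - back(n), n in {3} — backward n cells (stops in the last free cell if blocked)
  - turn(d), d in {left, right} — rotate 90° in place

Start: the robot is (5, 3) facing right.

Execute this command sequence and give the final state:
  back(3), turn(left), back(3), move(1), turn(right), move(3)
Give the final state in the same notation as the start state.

from: (5, 3) facing right
step 1 (back(3)): (2, 3) facing right
step 2 (turn(left)): (2, 3) facing up
step 3 (back(3)): (2, 0) facing up
step 4 (move(1)): (2, 1) facing up
step 5 (turn(right)): (2, 1) facing right
step 6 (move(3)): (5, 1) facing right

(5, 1) facing right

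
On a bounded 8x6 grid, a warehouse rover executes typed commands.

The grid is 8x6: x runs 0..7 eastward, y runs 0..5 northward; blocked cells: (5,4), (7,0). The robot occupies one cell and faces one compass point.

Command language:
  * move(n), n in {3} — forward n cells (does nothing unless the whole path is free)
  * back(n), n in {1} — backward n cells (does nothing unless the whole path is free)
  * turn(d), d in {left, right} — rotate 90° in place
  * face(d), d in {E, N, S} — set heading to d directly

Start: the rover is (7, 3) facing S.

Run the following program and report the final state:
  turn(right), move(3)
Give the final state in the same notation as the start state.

(4, 3) facing W

initial: (7, 3) facing S
step 1 (turn(right)): (7, 3) facing W
step 2 (move(3)): (4, 3) facing W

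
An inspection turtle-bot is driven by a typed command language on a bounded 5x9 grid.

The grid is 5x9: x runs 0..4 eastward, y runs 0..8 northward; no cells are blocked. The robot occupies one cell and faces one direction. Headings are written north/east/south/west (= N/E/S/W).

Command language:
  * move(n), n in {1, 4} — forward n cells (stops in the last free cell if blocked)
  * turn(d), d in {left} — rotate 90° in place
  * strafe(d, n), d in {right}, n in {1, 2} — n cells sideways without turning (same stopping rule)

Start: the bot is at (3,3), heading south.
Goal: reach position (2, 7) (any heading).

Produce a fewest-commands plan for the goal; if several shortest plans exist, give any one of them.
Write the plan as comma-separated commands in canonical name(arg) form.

strafe(right, 1), turn(left), turn(left), move(4)

start: at (3,3), heading south
[1] after strafe(right, 1): at (2,3), heading south
[2] after turn(left): at (2,3), heading east
[3] after turn(left): at (2,3), heading north
[4] after move(4): at (2,7), heading north
nothing shorter than 4 reaches the goal.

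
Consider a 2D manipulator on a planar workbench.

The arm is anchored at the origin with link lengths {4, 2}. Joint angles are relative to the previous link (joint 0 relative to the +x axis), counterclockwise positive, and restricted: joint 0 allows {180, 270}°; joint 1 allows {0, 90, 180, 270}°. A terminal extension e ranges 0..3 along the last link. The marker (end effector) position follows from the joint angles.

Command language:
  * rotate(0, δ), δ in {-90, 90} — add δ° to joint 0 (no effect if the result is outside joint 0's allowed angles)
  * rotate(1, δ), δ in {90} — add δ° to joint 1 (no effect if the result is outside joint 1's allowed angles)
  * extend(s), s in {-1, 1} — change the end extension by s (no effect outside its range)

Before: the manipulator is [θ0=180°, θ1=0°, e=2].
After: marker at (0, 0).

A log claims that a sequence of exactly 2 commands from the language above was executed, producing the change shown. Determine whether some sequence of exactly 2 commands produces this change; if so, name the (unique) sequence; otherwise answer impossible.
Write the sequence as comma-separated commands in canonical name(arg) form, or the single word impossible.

start: [θ0=180°, θ1=0°, e=2]
t=1 rotate(1, 90) ⇒ [θ0=180°, θ1=90°, e=2]
t=2 rotate(1, 90) ⇒ [θ0=180°, θ1=180°, e=2]
all 25 alternatives checked — unique.

rotate(1, 90), rotate(1, 90)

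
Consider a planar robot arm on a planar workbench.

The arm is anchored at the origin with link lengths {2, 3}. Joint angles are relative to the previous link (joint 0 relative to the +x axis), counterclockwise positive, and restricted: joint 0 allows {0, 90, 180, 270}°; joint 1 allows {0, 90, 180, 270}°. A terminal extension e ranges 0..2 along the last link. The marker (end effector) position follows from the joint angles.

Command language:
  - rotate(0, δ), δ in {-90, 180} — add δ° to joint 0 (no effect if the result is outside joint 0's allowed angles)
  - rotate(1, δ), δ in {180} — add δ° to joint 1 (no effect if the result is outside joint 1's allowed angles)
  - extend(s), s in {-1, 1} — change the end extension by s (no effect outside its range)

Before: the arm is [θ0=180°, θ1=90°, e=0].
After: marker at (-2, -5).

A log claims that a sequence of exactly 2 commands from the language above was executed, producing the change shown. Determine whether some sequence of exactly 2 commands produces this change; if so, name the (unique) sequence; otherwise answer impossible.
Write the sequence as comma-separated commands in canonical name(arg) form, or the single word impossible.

extend(1), extend(1)

initial: [θ0=180°, θ1=90°, e=0]
1. extend(1) → [θ0=180°, θ1=90°, e=1]
2. extend(1) → [θ0=180°, θ1=90°, e=2]
no rival 2-sequence matches.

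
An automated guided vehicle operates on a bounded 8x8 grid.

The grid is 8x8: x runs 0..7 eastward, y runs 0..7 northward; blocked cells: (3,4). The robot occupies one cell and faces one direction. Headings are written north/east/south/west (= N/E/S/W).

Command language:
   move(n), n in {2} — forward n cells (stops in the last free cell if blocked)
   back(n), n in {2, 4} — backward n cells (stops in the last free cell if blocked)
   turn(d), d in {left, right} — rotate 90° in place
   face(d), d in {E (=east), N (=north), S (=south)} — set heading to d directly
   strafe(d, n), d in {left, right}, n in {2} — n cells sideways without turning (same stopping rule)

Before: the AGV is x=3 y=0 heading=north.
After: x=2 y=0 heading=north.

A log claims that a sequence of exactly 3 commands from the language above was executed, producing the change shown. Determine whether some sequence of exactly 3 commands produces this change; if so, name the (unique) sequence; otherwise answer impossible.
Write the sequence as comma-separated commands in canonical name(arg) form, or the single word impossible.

key: the second strafe(left, 2) runs into the grid edge before its full distance
begin: x=3 y=0 heading=north
1. strafe(left, 2) → x=1 y=0 heading=north
2. strafe(left, 2) → x=0 y=0 heading=north
3. strafe(right, 2) → x=2 y=0 heading=north
no other 3-command option fits: unique.

strafe(left, 2), strafe(left, 2), strafe(right, 2)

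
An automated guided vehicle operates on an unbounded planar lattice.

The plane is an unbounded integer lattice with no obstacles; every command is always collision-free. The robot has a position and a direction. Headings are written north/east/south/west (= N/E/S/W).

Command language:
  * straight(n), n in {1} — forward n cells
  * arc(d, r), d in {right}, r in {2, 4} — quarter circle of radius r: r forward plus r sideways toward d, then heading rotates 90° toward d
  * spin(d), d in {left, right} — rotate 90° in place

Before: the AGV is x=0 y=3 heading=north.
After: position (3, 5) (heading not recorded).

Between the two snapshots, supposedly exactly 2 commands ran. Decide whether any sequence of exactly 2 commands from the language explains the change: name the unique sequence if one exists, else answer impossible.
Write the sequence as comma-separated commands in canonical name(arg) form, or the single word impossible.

key: order matters: swapping arc(right, 2) and straight(1) lands elsewhere
from: x=0 y=3 heading=north
[1] after arc(right, 2): x=2 y=5 heading=east
[2] after straight(1): x=3 y=5 heading=east
no rival 2-sequence matches.

arc(right, 2), straight(1)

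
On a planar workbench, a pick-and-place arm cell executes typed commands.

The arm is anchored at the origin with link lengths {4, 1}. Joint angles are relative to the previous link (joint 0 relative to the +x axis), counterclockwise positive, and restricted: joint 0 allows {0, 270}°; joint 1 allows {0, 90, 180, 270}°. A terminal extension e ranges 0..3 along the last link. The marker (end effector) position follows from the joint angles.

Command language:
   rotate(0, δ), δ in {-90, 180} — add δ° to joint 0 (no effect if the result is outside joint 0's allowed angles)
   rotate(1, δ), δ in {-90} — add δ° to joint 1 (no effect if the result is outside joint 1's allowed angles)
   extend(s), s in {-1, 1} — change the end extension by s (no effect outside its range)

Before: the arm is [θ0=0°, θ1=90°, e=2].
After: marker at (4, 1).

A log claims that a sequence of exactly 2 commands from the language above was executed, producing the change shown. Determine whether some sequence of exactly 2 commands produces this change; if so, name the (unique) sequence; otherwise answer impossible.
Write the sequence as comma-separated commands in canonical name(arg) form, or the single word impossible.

extend(-1), extend(-1)

start: [θ0=0°, θ1=90°, e=2]
t=1 extend(-1) ⇒ [θ0=0°, θ1=90°, e=1]
t=2 extend(-1) ⇒ [θ0=0°, θ1=90°, e=0]
uniquely the one of 25 2-step routes that fits.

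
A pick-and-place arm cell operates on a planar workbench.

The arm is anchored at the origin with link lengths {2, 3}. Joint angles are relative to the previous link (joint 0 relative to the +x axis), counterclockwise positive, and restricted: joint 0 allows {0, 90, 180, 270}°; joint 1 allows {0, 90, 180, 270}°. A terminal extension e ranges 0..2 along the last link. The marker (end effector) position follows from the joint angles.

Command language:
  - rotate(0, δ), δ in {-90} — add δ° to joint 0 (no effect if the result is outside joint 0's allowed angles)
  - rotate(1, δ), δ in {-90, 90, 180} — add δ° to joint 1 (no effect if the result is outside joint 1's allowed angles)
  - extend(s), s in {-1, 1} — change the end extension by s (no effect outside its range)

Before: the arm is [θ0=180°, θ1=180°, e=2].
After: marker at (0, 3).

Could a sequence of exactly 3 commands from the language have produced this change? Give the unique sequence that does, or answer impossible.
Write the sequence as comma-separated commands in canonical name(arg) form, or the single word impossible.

rotate(0, -90), rotate(0, -90), rotate(0, -90)

from: [θ0=180°, θ1=180°, e=2]
[1] after rotate(0, -90): [θ0=90°, θ1=180°, e=2]
[2] after rotate(0, -90): [θ0=0°, θ1=180°, e=2]
[3] after rotate(0, -90): [θ0=270°, θ1=180°, e=2]
uniquely the one of 216 3-step routes that fits.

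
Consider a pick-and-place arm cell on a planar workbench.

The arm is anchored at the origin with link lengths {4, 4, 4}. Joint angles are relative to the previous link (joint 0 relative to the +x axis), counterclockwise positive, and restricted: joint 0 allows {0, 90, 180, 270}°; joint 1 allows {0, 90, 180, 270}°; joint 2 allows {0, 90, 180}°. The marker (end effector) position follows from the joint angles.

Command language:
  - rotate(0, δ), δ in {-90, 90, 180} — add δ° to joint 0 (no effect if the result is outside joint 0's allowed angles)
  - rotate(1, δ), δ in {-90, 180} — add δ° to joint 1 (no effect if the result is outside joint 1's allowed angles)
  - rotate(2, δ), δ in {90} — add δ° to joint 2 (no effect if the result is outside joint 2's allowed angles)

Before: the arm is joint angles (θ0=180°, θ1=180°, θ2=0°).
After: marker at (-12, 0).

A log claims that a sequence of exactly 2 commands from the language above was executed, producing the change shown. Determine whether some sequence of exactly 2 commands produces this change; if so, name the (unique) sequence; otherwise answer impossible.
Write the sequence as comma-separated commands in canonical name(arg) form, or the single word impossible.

rotate(1, -90), rotate(1, -90)

from: joint angles (θ0=180°, θ1=180°, θ2=0°)
1. rotate(1, -90) → joint angles (θ0=180°, θ1=90°, θ2=0°)
2. rotate(1, -90) → joint angles (θ0=180°, θ1=0°, θ2=0°)
all 36 alternatives checked — unique.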